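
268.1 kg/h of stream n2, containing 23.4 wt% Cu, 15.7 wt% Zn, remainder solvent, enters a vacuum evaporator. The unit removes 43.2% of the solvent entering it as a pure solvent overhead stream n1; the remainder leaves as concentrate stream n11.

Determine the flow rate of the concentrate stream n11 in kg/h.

solvent entering = 268.1×0.609 = 163.27 kg/h; overhead removed = 0.432×163.27 = 70.534 kg/h.
Concentrate = 268.1 − 70.534 = 197.57 kg/h.

197.6 kg/h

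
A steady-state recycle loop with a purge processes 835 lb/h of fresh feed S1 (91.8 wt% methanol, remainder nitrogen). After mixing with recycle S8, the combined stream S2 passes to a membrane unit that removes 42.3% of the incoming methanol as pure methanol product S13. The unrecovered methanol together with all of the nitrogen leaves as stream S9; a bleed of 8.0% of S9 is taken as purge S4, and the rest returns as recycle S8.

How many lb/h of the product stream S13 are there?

methanol in S2: m_A = 835×0.918 + (1−0.080)·(1−0.423)·m_A, so m_A = 766.53/0.4692 = 1633.8 lb/h.
Product S13 = 0.423×1633.8 = 691.11 lb/h.

691.1 lb/h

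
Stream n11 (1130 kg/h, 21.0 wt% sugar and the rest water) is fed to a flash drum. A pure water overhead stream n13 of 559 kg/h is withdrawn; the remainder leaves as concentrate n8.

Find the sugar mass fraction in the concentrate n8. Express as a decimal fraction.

sugar is not removed: 1130×0.210 = 237.3 kg/h of sugar enters n8.
Concentrate = 1130 − 559 = 571 kg/h.
Mass fraction = 237.3/571 = 0.416.

0.416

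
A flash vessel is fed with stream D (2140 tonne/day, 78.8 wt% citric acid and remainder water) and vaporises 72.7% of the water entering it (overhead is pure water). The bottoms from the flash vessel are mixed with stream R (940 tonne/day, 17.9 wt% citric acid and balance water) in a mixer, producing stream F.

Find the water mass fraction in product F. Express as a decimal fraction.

Vapour removed = 0.727×0.212×2140 = 329.83 tonne/day; concentrate = 1810.2 tonne/day.
water reaching the mixer = 123.85 (from concentrate) + 940×0.821 = 895.59 tonne/day.
Product flow = 1810.2 + 940 = 2750.2 tonne/day; water fraction = 0.326.

0.326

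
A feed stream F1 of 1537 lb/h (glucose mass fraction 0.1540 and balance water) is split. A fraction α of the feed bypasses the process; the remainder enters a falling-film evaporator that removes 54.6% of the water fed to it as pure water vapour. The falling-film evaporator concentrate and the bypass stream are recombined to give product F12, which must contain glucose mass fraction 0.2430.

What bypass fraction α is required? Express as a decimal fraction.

All 1537×0.154 = 236.7 lb/h of glucose reaches F12, so F12 = 236.7/0.243 = 974.07 lb/h and vapour = 562.93 lb/h.
The evaporator receives (1−α)·1537 of feed at 0.846 water and removes 0.546 of that water:
0.546×0.846×(1−α)×1537 = 562.93
(1−α) = 562.93/709.96 = 0.7929;  α = 0.2071.

0.207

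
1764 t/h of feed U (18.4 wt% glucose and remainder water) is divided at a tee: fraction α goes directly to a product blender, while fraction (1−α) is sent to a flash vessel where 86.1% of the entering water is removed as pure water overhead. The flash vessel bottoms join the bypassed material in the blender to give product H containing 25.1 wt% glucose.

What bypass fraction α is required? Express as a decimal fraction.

0.620

All 1764×0.184 = 324.58 t/h of glucose reaches H, so H = 324.58/0.251 = 1293.1 t/h and vapour = 470.87 t/h.
The evaporator receives (1−α)·1764 of feed at 0.816 water and removes 0.861 of that water:
0.861×0.816×(1−α)×1764 = 470.87
(1−α) = 470.87/1239.3 = 0.3799;  α = 0.6201.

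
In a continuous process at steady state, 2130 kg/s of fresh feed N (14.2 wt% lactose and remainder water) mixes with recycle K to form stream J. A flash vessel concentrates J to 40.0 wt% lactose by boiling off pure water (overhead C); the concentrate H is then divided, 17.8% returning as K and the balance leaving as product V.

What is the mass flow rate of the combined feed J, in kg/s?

Overall lactose balance (none leaves overhead): lactose in fresh feed = lactose in product, i.e. 2130×0.142 = (1−0.178)·H·0.400.
H = 302.46/(0.400×0.822) = 919.89 kg/s.
Recycle K = 0.178×919.89 = 163.74 kg/s.
Combined feed J = 2130 + 163.74 = 2293.7 kg/s.

2294 kg/s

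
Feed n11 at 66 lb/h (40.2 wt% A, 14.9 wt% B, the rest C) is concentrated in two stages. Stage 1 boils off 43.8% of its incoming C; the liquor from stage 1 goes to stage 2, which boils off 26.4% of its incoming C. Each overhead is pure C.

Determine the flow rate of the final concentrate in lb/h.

48.62 lb/h

C in feed = 66×0.449 = 29.634 lb/h.
After stage 1: C left = (1−0.438)×29.634 = 16.654; stream total = 53.02 lb/h.
After stage 2: C left = (1−0.264)×16.654 = 12.258; final concentrate = 48.624 lb/h.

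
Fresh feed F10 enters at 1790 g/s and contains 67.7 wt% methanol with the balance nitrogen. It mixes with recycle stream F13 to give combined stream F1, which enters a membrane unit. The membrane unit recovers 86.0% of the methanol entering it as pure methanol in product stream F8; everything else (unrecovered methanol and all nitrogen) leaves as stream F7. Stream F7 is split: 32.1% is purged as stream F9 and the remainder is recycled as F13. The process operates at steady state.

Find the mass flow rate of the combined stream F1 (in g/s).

nitrogen enters only via F10 and leaves only via the purge: 1790×0.323 = 0.321×(nitrogen in F7), and the membrane unit passes all nitrogen, so nitrogen in F1 = nitrogen in F7 = 1801.2 g/s.
methanol in F1: m_A = 1790×0.677 + (1−0.321)·(1−0.860)·m_A, so m_A = 1211.8/0.9049 = 1339.1 g/s.
F1 = 1339.1 + 1801.2 = 3140.3 g/s.

3140 g/s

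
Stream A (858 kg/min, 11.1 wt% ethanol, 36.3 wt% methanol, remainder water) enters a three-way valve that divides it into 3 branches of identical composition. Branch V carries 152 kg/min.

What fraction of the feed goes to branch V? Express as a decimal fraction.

0.177

Fraction to V = 152/858 = 0.1772.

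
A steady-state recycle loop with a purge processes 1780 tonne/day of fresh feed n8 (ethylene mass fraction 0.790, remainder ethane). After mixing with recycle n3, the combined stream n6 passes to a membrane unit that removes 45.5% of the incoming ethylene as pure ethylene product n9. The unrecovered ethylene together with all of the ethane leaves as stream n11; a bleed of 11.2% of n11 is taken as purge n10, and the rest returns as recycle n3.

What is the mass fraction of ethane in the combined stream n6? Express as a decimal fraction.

0.551

ethane enters only via n8 and leaves only via the purge: 1780×0.210 = 0.112×(ethane in n11), and the membrane unit passes all ethane, so ethane in n6 = ethane in n11 = 3337.5 tonne/day.
ethylene in n6: m_A = 1780×0.790 + (1−0.112)·(1−0.455)·m_A, so m_A = 1406.2/0.5160 = 2725 tonne/day.
n6 = 2725 + 3337.5 = 6062.5 tonne/day.
ethane fraction in n6 = 3337.5/6062.5 = 0.551.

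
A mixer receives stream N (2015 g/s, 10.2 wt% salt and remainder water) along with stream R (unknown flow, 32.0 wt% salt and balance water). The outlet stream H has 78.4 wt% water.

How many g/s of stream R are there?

2209 g/s

Let R be the unknown flow. Total out = 2015 + R.
water balance: 1809.5 + 0.680·R = 0.784·(2015 + R)
(0.680 − 0.784)·R = 0.784×2015 − 1809.5 = -229.71
R = -229.71 / -0.104 = 2208.8 g/s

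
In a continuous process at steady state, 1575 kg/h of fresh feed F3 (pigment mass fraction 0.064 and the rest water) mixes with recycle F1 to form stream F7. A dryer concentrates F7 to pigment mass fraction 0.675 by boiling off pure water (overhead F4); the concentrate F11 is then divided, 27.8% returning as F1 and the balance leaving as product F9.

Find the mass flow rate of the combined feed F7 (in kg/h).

Overall pigment balance (none leaves overhead): pigment in fresh feed = pigment in product, i.e. 1575×0.064 = (1−0.278)·F11·0.675.
F11 = 100.8/(0.675×0.722) = 206.83 kg/h.
Recycle F1 = 0.278×206.83 = 57.5 kg/h.
Combined feed F7 = 1575 + 57.5 = 1632.5 kg/h.

1632 kg/h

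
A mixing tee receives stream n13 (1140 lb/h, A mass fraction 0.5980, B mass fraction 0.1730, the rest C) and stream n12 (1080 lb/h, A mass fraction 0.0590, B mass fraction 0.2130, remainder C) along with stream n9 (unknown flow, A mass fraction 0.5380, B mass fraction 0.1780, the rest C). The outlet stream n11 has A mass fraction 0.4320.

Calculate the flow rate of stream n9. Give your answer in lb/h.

Let n9 be the unknown flow. Total out = 2220 + n9.
A balance: 745.44 + 0.538·n9 = 0.432·(2220 + n9)
(0.538 − 0.432)·n9 = 0.432×2220 − 745.44 = 213.6
n9 = 213.6 / 0.106 = 2015.1 lb/h

2015 lb/h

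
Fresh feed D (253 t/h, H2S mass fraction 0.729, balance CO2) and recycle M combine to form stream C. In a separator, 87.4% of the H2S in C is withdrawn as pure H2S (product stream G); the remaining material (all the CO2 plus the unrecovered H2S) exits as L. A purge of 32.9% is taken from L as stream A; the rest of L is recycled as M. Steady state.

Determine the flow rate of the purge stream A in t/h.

76.91 t/h

CO2 enters only via D and leaves only via the purge: 253×0.271 = 0.329×(CO2 in L), and the separator passes all CO2, so CO2 in C = CO2 in L = 208.4 t/h.
H2S in C: m_A = 253×0.729 + (1−0.329)·(1−0.874)·m_A, so m_A = 184.44/0.9155 = 201.47 t/h.
L = (1−0.874)×201.47 + 208.4 = 233.78 t/h.
Purge A = 0.329×233.78 = 76.915 t/h.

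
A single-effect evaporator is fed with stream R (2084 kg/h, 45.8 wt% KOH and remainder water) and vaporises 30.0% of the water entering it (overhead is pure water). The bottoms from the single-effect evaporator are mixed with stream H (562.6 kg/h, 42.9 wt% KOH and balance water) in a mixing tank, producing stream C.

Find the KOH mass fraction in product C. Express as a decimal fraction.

0.518

Vapour removed = 0.300×0.542×2084 = 338.86 kg/h; concentrate = 1745.1 kg/h.
KOH reaching the mixer = 954.47 (from concentrate) + 562.6×0.429 = 1195.8 kg/h.
Product flow = 1745.1 + 562.6 = 2307.7 kg/h; KOH fraction = 0.518.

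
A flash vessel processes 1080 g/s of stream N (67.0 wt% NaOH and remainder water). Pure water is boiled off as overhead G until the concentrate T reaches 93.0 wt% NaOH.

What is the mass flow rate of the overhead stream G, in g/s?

NaOH is conserved: 1080×0.670 = 723.6 g/s all reports to the concentrate.
Concentrate = 723.6/(target fraction) = 778.06 g/s.
Overhead = 1080 − 778.06 = 301.94 g/s.

301.9 g/s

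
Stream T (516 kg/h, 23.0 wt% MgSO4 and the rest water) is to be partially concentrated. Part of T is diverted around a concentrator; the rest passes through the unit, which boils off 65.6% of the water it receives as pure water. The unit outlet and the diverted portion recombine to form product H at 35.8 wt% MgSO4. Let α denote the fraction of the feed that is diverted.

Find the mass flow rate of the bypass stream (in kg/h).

All 516×0.230 = 118.68 kg/h of MgSO4 reaches H, so H = 118.68/0.358 = 331.51 kg/h and vapour = 184.49 kg/h.
The evaporator receives (1−α)·516 of feed at 0.770 water and removes 0.656 of that water:
0.656×0.770×(1−α)×516 = 184.49
(1−α) = 184.49/260.64 = 0.7078;  α = 0.2922.
Bypass flow = 0.2922×516 = 150.76 kg/h.

150.8 kg/h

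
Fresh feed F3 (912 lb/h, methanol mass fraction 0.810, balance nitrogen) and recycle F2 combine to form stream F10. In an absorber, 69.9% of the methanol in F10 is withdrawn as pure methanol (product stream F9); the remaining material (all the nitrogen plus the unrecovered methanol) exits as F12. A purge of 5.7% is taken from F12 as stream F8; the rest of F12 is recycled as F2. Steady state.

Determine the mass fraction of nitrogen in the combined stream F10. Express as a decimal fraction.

nitrogen enters only via F3 and leaves only via the purge: 912×0.190 = 0.057×(nitrogen in F12), and the absorber passes all nitrogen, so nitrogen in F10 = nitrogen in F12 = 3040 lb/h.
methanol in F10: m_A = 912×0.810 + (1−0.057)·(1−0.699)·m_A, so m_A = 738.72/0.7162 = 1031.5 lb/h.
F10 = 1031.5 + 3040 = 4071.5 lb/h.
nitrogen fraction in F10 = 3040/4071.5 = 0.747.

0.747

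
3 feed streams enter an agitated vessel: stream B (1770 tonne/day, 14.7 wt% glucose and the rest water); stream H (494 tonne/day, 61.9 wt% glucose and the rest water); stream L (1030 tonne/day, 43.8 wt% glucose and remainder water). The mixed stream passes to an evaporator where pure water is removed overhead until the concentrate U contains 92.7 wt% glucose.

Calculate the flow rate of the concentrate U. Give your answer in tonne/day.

1097 tonne/day

glucose entering = 1770×0.147 + 494×0.619 + 1030×0.438 = 1017.1 tonne/day.
All glucose reports to U, so U = 1017.1/0.927 = 1097.2 tonne/day.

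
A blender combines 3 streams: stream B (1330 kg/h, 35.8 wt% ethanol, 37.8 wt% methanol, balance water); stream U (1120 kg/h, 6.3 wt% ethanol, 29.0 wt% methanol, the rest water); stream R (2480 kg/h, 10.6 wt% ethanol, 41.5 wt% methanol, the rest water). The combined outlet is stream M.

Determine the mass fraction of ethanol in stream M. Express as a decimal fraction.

Total flow out = 1330 + 1120 + 2480 = 4930 kg/h.
ethanol in = 1330×0.358 + 1120×0.063 + 2480×0.106 = 809.58 kg/h.
ethanol mass fraction in M = 809.58/4930 = 0.1642.

0.1642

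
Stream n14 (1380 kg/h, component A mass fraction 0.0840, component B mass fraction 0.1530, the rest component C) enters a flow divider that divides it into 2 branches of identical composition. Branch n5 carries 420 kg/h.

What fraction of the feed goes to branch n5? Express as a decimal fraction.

Fraction to n5 = 420/1380 = 0.3043.

0.304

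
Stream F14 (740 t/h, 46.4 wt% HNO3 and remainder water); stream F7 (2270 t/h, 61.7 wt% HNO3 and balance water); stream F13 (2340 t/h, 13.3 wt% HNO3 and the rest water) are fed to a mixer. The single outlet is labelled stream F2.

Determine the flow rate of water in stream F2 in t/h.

water out = water in = 740×0.536 + 2270×0.383 + 2340×0.867 = 3294.8 t/h.

3295 t/h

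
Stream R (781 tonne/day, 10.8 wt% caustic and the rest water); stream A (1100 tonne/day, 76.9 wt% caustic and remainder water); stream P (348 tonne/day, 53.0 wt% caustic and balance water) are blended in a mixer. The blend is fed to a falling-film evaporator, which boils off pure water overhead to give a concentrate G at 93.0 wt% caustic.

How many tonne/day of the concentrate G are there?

1199 tonne/day

caustic entering = 781×0.108 + 1100×0.769 + 348×0.530 = 1114.7 tonne/day.
All caustic reports to G, so G = 1114.7/0.930 = 1198.6 tonne/day.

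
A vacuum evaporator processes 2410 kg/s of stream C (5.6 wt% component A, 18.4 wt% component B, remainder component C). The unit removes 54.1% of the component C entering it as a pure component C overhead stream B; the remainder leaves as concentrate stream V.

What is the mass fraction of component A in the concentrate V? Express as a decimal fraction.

component A is not removed: 2410×0.056 = 134.96 kg/s of component A enters V.
component C entering = 2410×0.760 = 1831.6 kg/s; overhead removed = 0.541×1831.6 = 990.9 kg/s.
Concentrate = 2410 − 990.9 = 1419.1 kg/s.
Mass fraction = 134.96/1419.1 = 0.0951.

0.0951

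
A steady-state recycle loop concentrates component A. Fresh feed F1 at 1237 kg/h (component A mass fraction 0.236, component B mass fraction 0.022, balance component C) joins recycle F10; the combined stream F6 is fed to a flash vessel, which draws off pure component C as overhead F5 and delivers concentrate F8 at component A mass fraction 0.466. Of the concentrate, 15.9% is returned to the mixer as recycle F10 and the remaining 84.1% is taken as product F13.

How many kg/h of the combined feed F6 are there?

1355 kg/h

Overall component A balance (none leaves overhead): component A in fresh feed = component A in product, i.e. 1237×0.236 = (1−0.159)·F8·0.466.
F8 = 291.93/(0.466×0.841) = 744.9 kg/h.
Recycle F10 = 0.159×744.9 = 118.44 kg/h.
Combined feed F6 = 1237 + 118.44 = 1355.4 kg/h.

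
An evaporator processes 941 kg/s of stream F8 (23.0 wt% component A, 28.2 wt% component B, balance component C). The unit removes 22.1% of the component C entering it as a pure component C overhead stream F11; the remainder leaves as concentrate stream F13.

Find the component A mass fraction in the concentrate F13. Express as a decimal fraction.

0.258

component A is not removed: 941×0.230 = 216.43 kg/s of component A enters F13.
component C entering = 941×0.488 = 459.21 kg/s; overhead removed = 0.221×459.21 = 101.48 kg/s.
Concentrate = 941 − 101.48 = 839.52 kg/s.
Mass fraction = 216.43/839.52 = 0.258.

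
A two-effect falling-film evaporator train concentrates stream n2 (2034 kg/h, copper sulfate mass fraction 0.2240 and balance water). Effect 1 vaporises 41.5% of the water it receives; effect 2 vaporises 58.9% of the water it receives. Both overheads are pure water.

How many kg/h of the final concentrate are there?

835.1 kg/h

water in feed = 2034×0.776 = 1578.4 kg/h.
After stage 1: water left = (1−0.415)×1578.4 = 923.35; stream total = 1379 kg/h.
After stage 2: water left = (1−0.589)×923.35 = 379.5; final concentrate = 835.11 kg/h.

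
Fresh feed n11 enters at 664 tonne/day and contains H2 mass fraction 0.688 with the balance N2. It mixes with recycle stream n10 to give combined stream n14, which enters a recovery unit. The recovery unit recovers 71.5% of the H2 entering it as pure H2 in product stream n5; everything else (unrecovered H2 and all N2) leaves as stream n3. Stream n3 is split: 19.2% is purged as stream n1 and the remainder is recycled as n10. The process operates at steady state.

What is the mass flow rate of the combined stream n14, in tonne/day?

1673 tonne/day

N2 enters only via n11 and leaves only via the purge: 664×0.312 = 0.192×(N2 in n3), and the recovery unit passes all N2, so N2 in n14 = N2 in n3 = 1079 tonne/day.
H2 in n14: m_A = 664×0.688 + (1−0.192)·(1−0.715)·m_A, so m_A = 456.83/0.7697 = 593.5 tonne/day.
n14 = 593.5 + 1079 = 1672.5 tonne/day.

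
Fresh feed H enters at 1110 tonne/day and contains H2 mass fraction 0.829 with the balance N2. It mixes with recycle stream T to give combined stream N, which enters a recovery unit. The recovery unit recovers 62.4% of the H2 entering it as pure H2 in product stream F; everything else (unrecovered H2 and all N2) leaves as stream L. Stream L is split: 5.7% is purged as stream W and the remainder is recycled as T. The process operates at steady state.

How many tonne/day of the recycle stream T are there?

N2 enters only via H and leaves only via the purge: 1110×0.171 = 0.057×(N2 in L), and the recovery unit passes all N2, so N2 in N = N2 in L = 3330 tonne/day.
H2 in N: m_A = 1110×0.829 + (1−0.057)·(1−0.624)·m_A, so m_A = 920.19/0.6454 = 1425.7 tonne/day.
L = (1−0.624)×1425.7 + 3330 = 3866.1 tonne/day.
Recycle T = (1−0.057)×3866.1 = 3645.7 tonne/day.

3646 tonne/day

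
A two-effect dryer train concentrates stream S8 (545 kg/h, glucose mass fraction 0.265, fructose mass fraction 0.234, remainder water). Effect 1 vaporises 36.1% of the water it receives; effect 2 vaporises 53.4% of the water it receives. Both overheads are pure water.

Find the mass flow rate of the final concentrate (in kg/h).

353.3 kg/h

water in feed = 545×0.501 = 273.05 kg/h.
After stage 1: water left = (1−0.361)×273.05 = 174.48; stream total = 446.43 kg/h.
After stage 2: water left = (1−0.534)×174.48 = 81.306; final concentrate = 353.26 kg/h.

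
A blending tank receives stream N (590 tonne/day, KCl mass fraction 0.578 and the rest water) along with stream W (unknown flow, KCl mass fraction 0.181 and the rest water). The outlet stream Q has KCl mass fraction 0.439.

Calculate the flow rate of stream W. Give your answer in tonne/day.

Let W be the unknown flow. Total out = 590 + W.
KCl balance: 341.02 + 0.181·W = 0.439·(590 + W)
(0.181 − 0.439)·W = 0.439×590 − 341.02 = -82.01
W = -82.01 / -0.258 = 317.87 tonne/day

317.9 tonne/day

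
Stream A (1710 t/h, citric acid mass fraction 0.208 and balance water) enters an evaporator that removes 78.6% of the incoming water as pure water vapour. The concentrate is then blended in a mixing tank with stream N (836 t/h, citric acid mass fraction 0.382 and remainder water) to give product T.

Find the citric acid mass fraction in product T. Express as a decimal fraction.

0.456

Vapour removed = 0.786×0.792×1710 = 1064.5 t/h; concentrate = 645.5 t/h.
citric acid reaching the mixer = 355.68 (from concentrate) + 836×0.382 = 675.03 t/h.
Product flow = 645.5 + 836 = 1481.5 t/h; citric acid fraction = 0.456.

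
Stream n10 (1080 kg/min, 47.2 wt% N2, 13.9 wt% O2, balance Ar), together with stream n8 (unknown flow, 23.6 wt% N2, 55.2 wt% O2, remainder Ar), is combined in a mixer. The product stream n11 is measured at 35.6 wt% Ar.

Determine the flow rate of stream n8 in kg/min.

Let n8 be the unknown flow. Total out = 1080 + n8.
Ar balance: 420.12 + 0.212·n8 = 0.356·(1080 + n8)
(0.212 − 0.356)·n8 = 0.356×1080 − 420.12 = -35.64
n8 = -35.64 / -0.144 = 247.5 kg/min

247.5 kg/min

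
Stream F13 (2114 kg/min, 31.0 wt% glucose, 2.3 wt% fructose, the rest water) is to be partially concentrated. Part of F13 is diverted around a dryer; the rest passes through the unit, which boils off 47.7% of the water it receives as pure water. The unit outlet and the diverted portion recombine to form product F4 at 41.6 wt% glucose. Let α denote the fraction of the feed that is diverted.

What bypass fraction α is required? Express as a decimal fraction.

All 2114×0.310 = 655.34 kg/min of glucose reaches F4, so F4 = 655.34/0.416 = 1575.3 kg/min and vapour = 538.66 kg/min.
The evaporator receives (1−α)·2114 of feed at 0.667 water and removes 0.477 of that water:
0.477×0.667×(1−α)×2114 = 538.66
(1−α) = 538.66/672.59 = 0.8009;  α = 0.1991.

0.199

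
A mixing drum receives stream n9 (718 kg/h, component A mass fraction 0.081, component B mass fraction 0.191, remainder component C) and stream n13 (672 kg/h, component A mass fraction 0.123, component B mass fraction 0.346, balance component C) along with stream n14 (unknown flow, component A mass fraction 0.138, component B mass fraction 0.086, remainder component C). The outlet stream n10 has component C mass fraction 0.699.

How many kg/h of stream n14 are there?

Let n14 be the unknown flow. Total out = 1390 + n14.
component C balance: 879.54 + 0.776·n14 = 0.699·(1390 + n14)
(0.776 − 0.699)·n14 = 0.699×1390 − 879.54 = 92.074
n14 = 92.074 / 0.077 = 1195.8 kg/h

1196 kg/h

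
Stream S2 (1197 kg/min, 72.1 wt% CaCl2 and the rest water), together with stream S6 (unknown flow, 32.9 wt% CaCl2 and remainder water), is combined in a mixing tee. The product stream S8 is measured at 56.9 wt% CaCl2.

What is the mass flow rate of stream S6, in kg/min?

Let S6 be the unknown flow. Total out = 1197 + S6.
CaCl2 balance: 863.04 + 0.329·S6 = 0.569·(1197 + S6)
(0.329 − 0.569)·S6 = 0.569×1197 − 863.04 = -181.94
S6 = -181.94 / -0.240 = 758.1 kg/min

758.1 kg/min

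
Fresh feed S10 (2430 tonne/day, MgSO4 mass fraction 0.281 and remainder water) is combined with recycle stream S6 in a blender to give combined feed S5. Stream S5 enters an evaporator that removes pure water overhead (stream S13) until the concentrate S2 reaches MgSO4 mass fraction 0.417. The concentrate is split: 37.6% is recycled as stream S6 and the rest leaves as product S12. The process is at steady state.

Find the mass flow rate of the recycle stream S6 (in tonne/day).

986.7 tonne/day

Overall MgSO4 balance (none leaves overhead): MgSO4 in fresh feed = MgSO4 in product, i.e. 2430×0.281 = (1−0.376)·S2·0.417.
S2 = 682.83/(0.417×0.624) = 2624.2 tonne/day.
Recycle S6 = 0.376×2624.2 = 986.69 tonne/day.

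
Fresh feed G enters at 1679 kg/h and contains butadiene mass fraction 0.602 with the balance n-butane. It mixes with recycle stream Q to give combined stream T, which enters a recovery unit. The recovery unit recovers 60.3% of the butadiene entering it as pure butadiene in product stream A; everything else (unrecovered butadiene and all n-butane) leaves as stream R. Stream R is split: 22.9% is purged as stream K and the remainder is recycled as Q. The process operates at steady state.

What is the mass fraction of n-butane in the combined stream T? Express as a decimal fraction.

n-butane enters only via G and leaves only via the purge: 1679×0.398 = 0.229×(n-butane in R), and the recovery unit passes all n-butane, so n-butane in T = n-butane in R = 2918.1 kg/h.
butadiene in T: m_A = 1679×0.602 + (1−0.229)·(1−0.603)·m_A, so m_A = 1010.8/0.6939 = 1456.6 kg/h.
T = 1456.6 + 2918.1 = 4374.7 kg/h.
n-butane fraction in T = 2918.1/4374.7 = 0.667.

0.667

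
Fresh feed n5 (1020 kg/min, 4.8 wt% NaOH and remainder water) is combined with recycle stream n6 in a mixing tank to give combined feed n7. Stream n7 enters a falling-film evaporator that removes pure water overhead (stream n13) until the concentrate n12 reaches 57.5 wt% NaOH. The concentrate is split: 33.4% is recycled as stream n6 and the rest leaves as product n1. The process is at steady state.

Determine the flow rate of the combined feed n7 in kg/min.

Overall NaOH balance (none leaves overhead): NaOH in fresh feed = NaOH in product, i.e. 1020×0.048 = (1−0.334)·n12·0.575.
n12 = 48.96/(0.575×0.666) = 127.85 kg/min.
Recycle n6 = 0.334×127.85 = 42.702 kg/min.
Combined feed n7 = 1020 + 42.702 = 1062.7 kg/min.

1063 kg/min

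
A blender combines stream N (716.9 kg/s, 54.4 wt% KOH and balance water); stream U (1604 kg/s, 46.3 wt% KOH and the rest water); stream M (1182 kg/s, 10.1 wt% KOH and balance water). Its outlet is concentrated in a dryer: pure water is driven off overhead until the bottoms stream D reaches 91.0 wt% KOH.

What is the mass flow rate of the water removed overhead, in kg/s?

2127 kg/s

KOH entering = 716.9×0.544 + 1604×0.463 + 1182×0.101 = 1252 kg/s.
All KOH reports to D, so D = 1252/0.910 = 1375.9 kg/s.
Total feed = 3502.9 kg/s; overhead = 3502.9 − 1375.9 = 2127 kg/s.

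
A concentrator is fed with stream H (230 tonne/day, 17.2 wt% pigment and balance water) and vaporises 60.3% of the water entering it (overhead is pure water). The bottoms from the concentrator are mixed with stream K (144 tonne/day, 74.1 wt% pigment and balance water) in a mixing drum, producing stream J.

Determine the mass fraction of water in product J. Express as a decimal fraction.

0.436

Vapour removed = 0.603×0.828×230 = 114.84 tonne/day; concentrate = 115.16 tonne/day.
water reaching the mixer = 75.605 (from concentrate) + 144×0.259 = 112.9 tonne/day.
Product flow = 115.16 + 144 = 259.16 tonne/day; water fraction = 0.436.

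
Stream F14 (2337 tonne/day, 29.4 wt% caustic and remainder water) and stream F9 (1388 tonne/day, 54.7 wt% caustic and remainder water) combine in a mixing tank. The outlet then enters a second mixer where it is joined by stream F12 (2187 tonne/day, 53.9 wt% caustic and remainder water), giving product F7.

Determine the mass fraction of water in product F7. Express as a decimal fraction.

0.556

Overall, product flow = 5912 tonne/day.
water in = 2337×0.706 + 1388×0.453 + 2187×0.461 = 3286.9 tonne/day.
water fraction in F7 = 0.556.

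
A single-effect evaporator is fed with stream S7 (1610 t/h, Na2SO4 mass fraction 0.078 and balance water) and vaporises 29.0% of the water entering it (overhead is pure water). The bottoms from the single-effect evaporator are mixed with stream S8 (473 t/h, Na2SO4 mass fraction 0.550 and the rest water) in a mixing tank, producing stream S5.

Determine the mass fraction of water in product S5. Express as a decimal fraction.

0.767

Vapour removed = 0.290×0.922×1610 = 430.48 t/h; concentrate = 1179.5 t/h.
water reaching the mixer = 1053.9 (from concentrate) + 473×0.450 = 1266.8 t/h.
Product flow = 1179.5 + 473 = 1652.5 t/h; water fraction = 0.767.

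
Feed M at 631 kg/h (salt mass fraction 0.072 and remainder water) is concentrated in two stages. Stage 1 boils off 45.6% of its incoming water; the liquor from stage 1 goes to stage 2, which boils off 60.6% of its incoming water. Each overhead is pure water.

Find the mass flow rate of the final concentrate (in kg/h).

water in feed = 631×0.928 = 585.57 kg/h.
After stage 1: water left = (1−0.456)×585.57 = 318.55; stream total = 363.98 kg/h.
After stage 2: water left = (1−0.606)×318.55 = 125.51; final concentrate = 170.94 kg/h.

170.9 kg/h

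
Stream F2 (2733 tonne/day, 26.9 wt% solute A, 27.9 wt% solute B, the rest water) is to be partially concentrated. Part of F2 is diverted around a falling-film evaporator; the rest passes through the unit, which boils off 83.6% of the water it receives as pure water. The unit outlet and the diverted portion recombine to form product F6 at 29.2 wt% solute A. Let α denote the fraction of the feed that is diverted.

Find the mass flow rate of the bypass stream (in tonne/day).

All 2733×0.269 = 735.18 tonne/day of solute A reaches F6, so F6 = 735.18/0.292 = 2517.7 tonne/day and vapour = 215.27 tonne/day.
The evaporator receives (1−α)·2733 of feed at 0.452 water and removes 0.836 of that water:
0.836×0.452×(1−α)×2733 = 215.27
(1−α) = 215.27/1032.7 = 0.2084;  α = 0.7916.
Bypass flow = 0.7916×2733 = 2163.3 tonne/day.

2163 tonne/day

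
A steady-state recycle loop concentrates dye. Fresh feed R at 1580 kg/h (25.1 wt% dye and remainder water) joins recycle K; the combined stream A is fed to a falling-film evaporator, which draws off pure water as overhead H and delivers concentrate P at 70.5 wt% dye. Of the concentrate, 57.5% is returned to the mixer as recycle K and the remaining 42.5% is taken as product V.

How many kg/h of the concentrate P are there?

1324 kg/h

Overall dye balance (none leaves overhead): dye in fresh feed = dye in product, i.e. 1580×0.251 = (1−0.575)·P·0.705.
P = 396.58/(0.705×0.425) = 1323.6 kg/h.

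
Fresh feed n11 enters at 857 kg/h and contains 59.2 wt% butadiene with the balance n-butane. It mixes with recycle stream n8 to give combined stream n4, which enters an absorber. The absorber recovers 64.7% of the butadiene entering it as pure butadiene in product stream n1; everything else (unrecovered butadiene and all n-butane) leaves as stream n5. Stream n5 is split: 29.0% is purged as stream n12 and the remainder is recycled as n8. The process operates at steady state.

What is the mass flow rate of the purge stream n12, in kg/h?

n-butane enters only via n11 and leaves only via the purge: 857×0.408 = 0.290×(n-butane in n5), and the absorber passes all n-butane, so n-butane in n4 = n-butane in n5 = 1205.7 kg/h.
butadiene in n4: m_A = 857×0.592 + (1−0.290)·(1−0.647)·m_A, so m_A = 507.34/0.7494 = 677.03 kg/h.
n5 = (1−0.647)×677.03 + 1205.7 = 1444.7 kg/h.
Purge n12 = 0.290×1444.7 = 418.96 kg/h.

419 kg/h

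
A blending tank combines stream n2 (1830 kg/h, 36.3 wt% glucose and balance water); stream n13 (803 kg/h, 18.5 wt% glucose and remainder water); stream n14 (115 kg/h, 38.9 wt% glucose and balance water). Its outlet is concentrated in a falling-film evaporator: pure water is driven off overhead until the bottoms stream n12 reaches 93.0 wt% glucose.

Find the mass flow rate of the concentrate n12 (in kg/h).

glucose entering = 1830×0.363 + 803×0.185 + 115×0.389 = 857.58 kg/h.
All glucose reports to n12, so n12 = 857.58/0.930 = 922.13 kg/h.

922.1 kg/h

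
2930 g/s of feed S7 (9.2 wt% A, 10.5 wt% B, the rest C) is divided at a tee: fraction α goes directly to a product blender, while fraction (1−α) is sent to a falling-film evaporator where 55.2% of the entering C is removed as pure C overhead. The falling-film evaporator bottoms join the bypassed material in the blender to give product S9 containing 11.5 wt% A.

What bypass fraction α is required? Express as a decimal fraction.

All 2930×0.092 = 269.56 g/s of A reaches S9, so S9 = 269.56/0.115 = 2344 g/s and vapour = 586 g/s.
The evaporator receives (1−α)·2930 of feed at 0.803 C and removes 0.552 of that C:
0.552×0.803×(1−α)×2930 = 586
(1−α) = 586/1298.7 = 0.4512;  α = 0.5488.

0.549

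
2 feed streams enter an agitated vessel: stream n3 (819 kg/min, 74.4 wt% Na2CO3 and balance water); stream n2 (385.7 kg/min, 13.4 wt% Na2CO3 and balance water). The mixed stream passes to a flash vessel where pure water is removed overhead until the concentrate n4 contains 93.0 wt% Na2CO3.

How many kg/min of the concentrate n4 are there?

710.8 kg/min

Na2CO3 entering = 819×0.744 + 385.7×0.134 = 661.02 kg/min.
All Na2CO3 reports to n4, so n4 = 661.02/0.930 = 710.77 kg/min.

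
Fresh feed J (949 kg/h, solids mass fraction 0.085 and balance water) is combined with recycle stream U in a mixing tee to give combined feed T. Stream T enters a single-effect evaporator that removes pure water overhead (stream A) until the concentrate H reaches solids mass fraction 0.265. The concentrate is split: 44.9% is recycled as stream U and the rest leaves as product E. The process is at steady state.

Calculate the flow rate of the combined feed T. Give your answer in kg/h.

Overall solids balance (none leaves overhead): solids in fresh feed = solids in product, i.e. 949×0.085 = (1−0.449)·H·0.265.
H = 80.665/(0.265×0.551) = 552.44 kg/h.
Recycle U = 0.449×552.44 = 248.05 kg/h.
Combined feed T = 949 + 248.05 = 1197 kg/h.

1197 kg/h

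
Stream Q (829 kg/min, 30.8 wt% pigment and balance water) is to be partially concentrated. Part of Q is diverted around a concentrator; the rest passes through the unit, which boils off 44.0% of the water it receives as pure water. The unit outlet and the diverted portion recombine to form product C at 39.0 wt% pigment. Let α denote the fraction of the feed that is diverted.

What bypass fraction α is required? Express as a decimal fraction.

0.309

All 829×0.308 = 255.33 kg/min of pigment reaches C, so C = 255.33/0.390 = 654.7 kg/min and vapour = 174.3 kg/min.
The evaporator receives (1−α)·829 of feed at 0.692 water and removes 0.440 of that water:
0.440×0.692×(1−α)×829 = 174.3
(1−α) = 174.3/252.41 = 0.6905;  α = 0.3095.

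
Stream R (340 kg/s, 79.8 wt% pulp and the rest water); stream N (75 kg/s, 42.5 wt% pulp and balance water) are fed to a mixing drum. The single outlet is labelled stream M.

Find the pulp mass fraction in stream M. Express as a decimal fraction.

Total flow out = 340 + 75 = 415 kg/s.
pulp in = 340×0.798 + 75×0.425 = 303.19 kg/s.
pulp mass fraction in M = 303.19/415 = 0.7306.

0.7306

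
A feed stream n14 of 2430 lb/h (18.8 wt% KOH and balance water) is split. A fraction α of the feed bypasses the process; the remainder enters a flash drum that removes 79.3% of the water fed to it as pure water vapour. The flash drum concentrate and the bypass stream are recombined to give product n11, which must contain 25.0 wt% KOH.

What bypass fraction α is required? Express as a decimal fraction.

0.615

All 2430×0.188 = 456.84 lb/h of KOH reaches n11, so n11 = 456.84/0.250 = 1827.4 lb/h and vapour = 602.64 lb/h.
The evaporator receives (1−α)·2430 of feed at 0.812 water and removes 0.793 of that water:
0.793×0.812×(1−α)×2430 = 602.64
(1−α) = 602.64/1564.7 = 0.3851;  α = 0.6149.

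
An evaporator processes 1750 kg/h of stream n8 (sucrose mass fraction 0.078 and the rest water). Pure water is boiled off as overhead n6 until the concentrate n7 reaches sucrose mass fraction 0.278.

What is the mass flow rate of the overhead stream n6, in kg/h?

sucrose is conserved: 1750×0.078 = 136.5 kg/h all reports to the concentrate.
Concentrate = 136.5/(target fraction) = 491.01 kg/h.
Overhead = 1750 − 491.01 = 1259 kg/h.

1259 kg/h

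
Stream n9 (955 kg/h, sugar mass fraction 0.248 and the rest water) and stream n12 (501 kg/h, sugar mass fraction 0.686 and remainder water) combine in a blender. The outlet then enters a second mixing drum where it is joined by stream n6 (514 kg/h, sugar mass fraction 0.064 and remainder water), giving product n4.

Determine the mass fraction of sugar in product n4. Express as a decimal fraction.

0.311

Overall, product flow = 1970 kg/h.
sugar in = 955×0.248 + 501×0.686 + 514×0.064 = 613.42 kg/h.
sugar fraction in n4 = 0.311.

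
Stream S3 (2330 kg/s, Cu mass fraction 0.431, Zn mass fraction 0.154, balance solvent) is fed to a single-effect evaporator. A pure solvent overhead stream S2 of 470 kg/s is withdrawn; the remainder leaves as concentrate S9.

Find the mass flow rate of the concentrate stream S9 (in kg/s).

Concentrate = 2330 − 470 = 1860 kg/s.

1860 kg/s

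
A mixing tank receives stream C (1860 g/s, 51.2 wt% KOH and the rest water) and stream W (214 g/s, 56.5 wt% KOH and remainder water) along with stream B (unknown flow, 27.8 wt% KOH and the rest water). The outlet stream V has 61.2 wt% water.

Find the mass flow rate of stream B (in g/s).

2441 g/s

Let B be the unknown flow. Total out = 2074 + B.
water balance: 1000.8 + 0.722·B = 0.612·(2074 + B)
(0.722 − 0.612)·B = 0.612×2074 − 1000.8 = 268.52
B = 268.52 / 0.110 = 2441.1 g/s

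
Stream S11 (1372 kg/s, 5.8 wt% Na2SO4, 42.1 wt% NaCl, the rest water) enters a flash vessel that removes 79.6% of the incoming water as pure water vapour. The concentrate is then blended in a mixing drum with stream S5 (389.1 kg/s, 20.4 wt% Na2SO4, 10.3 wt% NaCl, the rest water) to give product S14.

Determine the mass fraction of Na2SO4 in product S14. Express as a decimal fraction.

Vapour removed = 0.796×0.521×1372 = 568.99 kg/s; concentrate = 803.01 kg/s.
Na2SO4 reaching the mixer = 79.576 (from concentrate) + 389.1×0.204 = 158.95 kg/s.
Product flow = 803.01 + 389.1 = 1192.1 kg/s; Na2SO4 fraction = 0.133.

0.133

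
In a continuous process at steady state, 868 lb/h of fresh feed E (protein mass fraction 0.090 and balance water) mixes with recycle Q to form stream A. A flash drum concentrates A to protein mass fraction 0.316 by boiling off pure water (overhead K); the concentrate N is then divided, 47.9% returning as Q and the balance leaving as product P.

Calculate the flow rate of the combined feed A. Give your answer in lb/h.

1095 lb/h

Overall protein balance (none leaves overhead): protein in fresh feed = protein in product, i.e. 868×0.090 = (1−0.479)·N·0.316.
N = 78.12/(0.316×0.521) = 474.5 lb/h.
Recycle Q = 0.479×474.5 = 227.29 lb/h.
Combined feed A = 868 + 227.29 = 1095.3 lb/h.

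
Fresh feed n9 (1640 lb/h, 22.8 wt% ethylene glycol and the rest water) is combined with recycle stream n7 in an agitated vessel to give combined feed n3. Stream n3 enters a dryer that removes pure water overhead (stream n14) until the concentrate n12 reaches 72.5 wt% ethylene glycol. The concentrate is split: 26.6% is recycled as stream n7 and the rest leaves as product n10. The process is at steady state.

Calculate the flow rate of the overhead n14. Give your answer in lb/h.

1124 lb/h

Overall ethylene glycol balance (none leaves overhead): ethylene glycol in fresh feed = ethylene glycol in product, i.e. 1640×0.228 = (1−0.266)·n12·0.725.
n12 = 373.92/(0.725×0.734) = 702.66 lb/h.
Recycle n7 = 0.266×702.66 = 186.91 lb/h.
Combined feed n3 = 1640 + 186.91 = 1826.9 lb/h.
Overhead n14 = n3 − n12 = 1826.9 − 702.66 = 1124.2 lb/h.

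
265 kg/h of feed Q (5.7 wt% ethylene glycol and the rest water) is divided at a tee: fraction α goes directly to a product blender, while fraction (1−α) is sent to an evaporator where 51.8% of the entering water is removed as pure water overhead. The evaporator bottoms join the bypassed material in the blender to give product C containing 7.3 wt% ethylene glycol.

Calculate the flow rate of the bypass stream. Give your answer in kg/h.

All 265×0.057 = 15.105 kg/h of ethylene glycol reaches C, so C = 15.105/0.073 = 206.92 kg/h and vapour = 58.082 kg/h.
The evaporator receives (1−α)·265 of feed at 0.943 water and removes 0.518 of that water:
0.518×0.943×(1−α)×265 = 58.082
(1−α) = 58.082/129.45 = 0.4487;  α = 0.5513.
Bypass flow = 0.5513×265 = 146.09 kg/h.

146.1 kg/h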